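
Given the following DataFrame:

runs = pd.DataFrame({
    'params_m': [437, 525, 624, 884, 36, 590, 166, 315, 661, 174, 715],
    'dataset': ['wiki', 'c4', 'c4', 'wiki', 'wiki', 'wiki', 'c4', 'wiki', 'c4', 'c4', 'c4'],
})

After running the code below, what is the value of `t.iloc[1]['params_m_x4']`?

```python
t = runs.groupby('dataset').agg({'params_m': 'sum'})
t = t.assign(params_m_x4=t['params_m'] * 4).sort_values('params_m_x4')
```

group by dataset, sum of params_m:
         params_m
dataset          
c4           2865
wiki         2262
add column params_m_x4 = t['params_m'] * 4:
         params_m  params_m_x4
dataset                       
c4           2865        11460
wiki         2262         9048
sort by params_m_x4:
         params_m  params_m_x4
dataset                       
wiki         2262         9048
c4           2865        11460
Hence 11460.

11460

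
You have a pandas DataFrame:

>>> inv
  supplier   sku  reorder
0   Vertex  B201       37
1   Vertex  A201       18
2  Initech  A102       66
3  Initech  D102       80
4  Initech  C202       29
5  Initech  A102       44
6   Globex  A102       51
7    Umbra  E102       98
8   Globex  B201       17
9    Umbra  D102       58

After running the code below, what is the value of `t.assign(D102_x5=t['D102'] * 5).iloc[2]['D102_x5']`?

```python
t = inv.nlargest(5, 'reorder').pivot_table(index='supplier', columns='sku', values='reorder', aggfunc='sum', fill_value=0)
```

290

take 5 rows with largest reorder:
  supplier   sku  reorder
7    Umbra  E102       98
3  Initech  D102       80
2  Initech  A102       66
9    Umbra  D102       58
6   Globex  A102       51
pivot: rows=supplier, cols=sku, sum(reorder):
sku       A102  D102  E102
supplier                  
Globex      51     0     0
Initech     66    80     0
Umbra        0    58    98
add column D102_x5 = t['D102'] * 5:
sku       A102  D102  E102  D102_x5
supplier                           
Globex      51     0     0        0
Initech     66    80     0      400
Umbra        0    58    98      290
value at position 2, column 'D102_x5' → 290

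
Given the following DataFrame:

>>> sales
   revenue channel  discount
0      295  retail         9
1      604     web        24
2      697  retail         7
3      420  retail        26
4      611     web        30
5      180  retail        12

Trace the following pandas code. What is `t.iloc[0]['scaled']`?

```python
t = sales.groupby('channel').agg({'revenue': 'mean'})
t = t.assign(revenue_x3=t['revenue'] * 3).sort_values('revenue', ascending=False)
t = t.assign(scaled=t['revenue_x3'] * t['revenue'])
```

1107168.75

group by channel, mean of revenue:
         revenue
channel         
retail     398.0
web        607.5
add column revenue_x3 = t['revenue'] * 3:
         revenue  revenue_x3
channel                     
retail     398.0      1194.0
web        607.5      1822.5
sort by revenue descending:
         revenue  revenue_x3
channel                     
web        607.5      1822.5
retail     398.0      1194.0
add column scaled = t['revenue_x3'] * t['revenue']:
         revenue  revenue_x3      scaled
channel                                 
web        607.5      1822.5  1107168.75
retail     398.0      1194.0   475212.00
Finally, value at position 0, column 'scaled' = 1107168.75.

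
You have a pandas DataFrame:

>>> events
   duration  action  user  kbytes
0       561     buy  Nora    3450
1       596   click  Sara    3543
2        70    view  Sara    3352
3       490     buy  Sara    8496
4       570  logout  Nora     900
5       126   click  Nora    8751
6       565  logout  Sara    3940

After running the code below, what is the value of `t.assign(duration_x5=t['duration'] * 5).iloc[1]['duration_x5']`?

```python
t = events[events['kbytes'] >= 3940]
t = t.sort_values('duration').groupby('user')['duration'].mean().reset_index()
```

filter rows where kbytes >= 3940:
   duration  action  user  kbytes
3       490     buy  Sara    8496
5       126   click  Nora    8751
6       565  logout  Sara    3940
sort by duration:
   duration  action  user  kbytes
5       126   click  Nora    8751
3       490     buy  Sara    8496
6       565  logout  Sara    3940
group by user, mean of duration:
user
Nora    126.0
Sara    527.5
Name: duration, dtype: float64
reset_index():
   user  duration
0  Nora     126.0
1  Sara     527.5
add column duration_x5 = t['duration'] * 5:
   user  duration  duration_x5
0  Nora     126.0        630.0
1  Sara     527.5       2637.5
value at position 1, column 'duration_x5' → 2637.5

2637.5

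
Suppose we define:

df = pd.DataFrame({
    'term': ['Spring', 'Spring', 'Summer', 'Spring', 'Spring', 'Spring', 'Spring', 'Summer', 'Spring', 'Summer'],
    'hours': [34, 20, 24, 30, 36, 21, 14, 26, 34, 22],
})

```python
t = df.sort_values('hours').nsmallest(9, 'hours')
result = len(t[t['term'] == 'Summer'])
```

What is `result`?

3

sort by hours:
     term  hours
6  Spring     14
1  Spring     20
5  Spring     21
9  Summer     22
2  Summer     24
7  Summer     26
3  Spring     30
0  Spring     34
8  Spring     34
4  Spring     36
take 9 rows with smallest hours:
     term  hours
6  Spring     14
1  Spring     20
5  Spring     21
9  Summer     22
2  Summer     24
7  Summer     26
3  Spring     30
0  Spring     34
8  Spring     34
filter rows where term == 'Summer':
     term  hours
9  Summer     22
2  Summer     24
7  Summer     26
The number of rows is 3.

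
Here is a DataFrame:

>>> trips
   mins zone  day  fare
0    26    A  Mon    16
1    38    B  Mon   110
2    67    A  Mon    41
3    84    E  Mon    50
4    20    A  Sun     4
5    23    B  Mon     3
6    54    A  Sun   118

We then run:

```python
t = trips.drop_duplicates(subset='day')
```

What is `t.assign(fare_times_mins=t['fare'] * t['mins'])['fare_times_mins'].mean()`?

drop duplicate day (keep=first):
   mins zone  day  fare
0    26    A  Mon    16
4    20    A  Sun     4
add column fare_times_mins = t['fare'] * t['mins']:
   mins zone  day  fare  fare_times_mins
0    26    A  Mon    16              416
4    20    A  Sun     4               80
Reading off the mean of column 'fare_times_mins', we get 248.0.

248.0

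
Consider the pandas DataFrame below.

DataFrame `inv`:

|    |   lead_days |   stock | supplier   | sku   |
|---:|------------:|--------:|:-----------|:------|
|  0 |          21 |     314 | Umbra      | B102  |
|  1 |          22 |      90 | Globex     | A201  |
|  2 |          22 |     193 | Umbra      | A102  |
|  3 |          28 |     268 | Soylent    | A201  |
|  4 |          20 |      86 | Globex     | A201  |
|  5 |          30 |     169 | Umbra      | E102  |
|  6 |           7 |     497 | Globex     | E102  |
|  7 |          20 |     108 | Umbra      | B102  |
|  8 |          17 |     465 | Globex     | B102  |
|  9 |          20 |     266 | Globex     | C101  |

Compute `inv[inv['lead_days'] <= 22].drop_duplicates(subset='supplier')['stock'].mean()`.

202.0

filter rows where lead_days <= 22:
   lead_days  stock supplier   sku
0         21    314    Umbra  B102
1         22     90   Globex  A201
2         22    193    Umbra  A102
4         20     86   Globex  A201
6          7    497   Globex  E102
7         20    108    Umbra  B102
8         17    465   Globex  B102
9         20    266   Globex  C101
drop duplicate supplier (keep=first):
   lead_days  stock supplier   sku
0         21    314    Umbra  B102
1         22     90   Globex  A201
Then the mean of column 'stock': 202.0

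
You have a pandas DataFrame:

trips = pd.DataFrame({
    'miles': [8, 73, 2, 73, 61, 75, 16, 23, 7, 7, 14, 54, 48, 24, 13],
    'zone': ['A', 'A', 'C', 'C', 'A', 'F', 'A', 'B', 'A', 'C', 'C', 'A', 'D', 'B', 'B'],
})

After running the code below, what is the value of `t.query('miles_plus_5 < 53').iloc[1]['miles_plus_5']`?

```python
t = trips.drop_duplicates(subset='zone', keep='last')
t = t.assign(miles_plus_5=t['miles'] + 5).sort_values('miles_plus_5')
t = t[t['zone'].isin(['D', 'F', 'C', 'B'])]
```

19

drop duplicate zone (keep=last):
    miles zone
5      75    F
10     14    C
11     54    A
12     48    D
14     13    B
add column miles_plus_5 = t['miles'] + 5:
    miles zone  miles_plus_5
5      75    F            80
10     14    C            19
11     54    A            59
12     48    D            53
14     13    B            18
sort by miles_plus_5:
    miles zone  miles_plus_5
14     13    B            18
10     14    C            19
12     48    D            53
11     54    A            59
5      75    F            80
filter rows where zone in ['D', 'F', 'C', 'B']:
    miles zone  miles_plus_5
14     13    B            18
10     14    C            19
12     48    D            53
5      75    F            80
filter rows where miles_plus_5 < 53:
    miles zone  miles_plus_5
14     13    B            18
10     14    C            19
value at position 1, column 'miles_plus_5' → 19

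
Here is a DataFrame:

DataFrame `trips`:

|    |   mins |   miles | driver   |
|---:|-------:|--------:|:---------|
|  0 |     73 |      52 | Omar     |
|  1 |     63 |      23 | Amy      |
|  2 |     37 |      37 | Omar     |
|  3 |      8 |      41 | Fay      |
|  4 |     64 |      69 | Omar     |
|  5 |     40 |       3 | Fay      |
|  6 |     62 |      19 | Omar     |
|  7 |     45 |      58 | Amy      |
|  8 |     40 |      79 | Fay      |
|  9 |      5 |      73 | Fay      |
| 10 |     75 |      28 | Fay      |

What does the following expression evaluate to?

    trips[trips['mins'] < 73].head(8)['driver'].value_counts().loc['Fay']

filter rows where mins < 73:
   mins  miles driver
1    63     23    Amy
2    37     37   Omar
3     8     41    Fay
4    64     69   Omar
5    40      3    Fay
6    62     19   Omar
7    45     58    Amy
8    40     79    Fay
9     5     73    Fay
take first 8 rows:
   mins  miles driver
1    63     23    Amy
2    37     37   Omar
3     8     41    Fay
4    64     69   Omar
5    40      3    Fay
6    62     19   Omar
7    45     58    Amy
8    40     79    Fay
value_counts of driver:
driver
Omar    3
Fay     3
Amy     2
Name: count, dtype: int64
Then the value at index 'Fay': 3

3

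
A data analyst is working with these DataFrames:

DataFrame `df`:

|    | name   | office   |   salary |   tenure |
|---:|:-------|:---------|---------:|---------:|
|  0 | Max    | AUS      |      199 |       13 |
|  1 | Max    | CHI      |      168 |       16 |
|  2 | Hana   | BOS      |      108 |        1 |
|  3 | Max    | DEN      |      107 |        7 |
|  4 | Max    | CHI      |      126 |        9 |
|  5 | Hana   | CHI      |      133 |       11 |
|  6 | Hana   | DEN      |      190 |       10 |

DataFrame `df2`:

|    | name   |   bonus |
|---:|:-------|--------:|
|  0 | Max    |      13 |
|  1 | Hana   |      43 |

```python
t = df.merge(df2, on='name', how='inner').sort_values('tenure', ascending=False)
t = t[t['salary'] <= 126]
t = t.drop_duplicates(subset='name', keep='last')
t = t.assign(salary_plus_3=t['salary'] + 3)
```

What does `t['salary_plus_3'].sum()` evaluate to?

221

merge on 'name' (how='inner') → 7 rows:
   name office  salary  tenure  bonus
0   Max    AUS     199      13     13
1   Max    CHI     168      16     13
2  Hana    BOS     108       1     43
3   Max    DEN     107       7     13
4   Max    CHI     126       9     13
5  Hana    CHI     133      11     43
6  Hana    DEN     190      10     43
sort by tenure descending:
   name office  salary  tenure  bonus
1   Max    CHI     168      16     13
0   Max    AUS     199      13     13
5  Hana    CHI     133      11     43
6  Hana    DEN     190      10     43
4   Max    CHI     126       9     13
3   Max    DEN     107       7     13
2  Hana    BOS     108       1     43
filter rows where salary <= 126:
   name office  salary  tenure  bonus
4   Max    CHI     126       9     13
3   Max    DEN     107       7     13
2  Hana    BOS     108       1     43
drop duplicate name (keep=last):
   name office  salary  tenure  bonus
3   Max    DEN     107       7     13
2  Hana    BOS     108       1     43
add column salary_plus_3 = t['salary'] + 3:
   name office  salary  tenure  bonus  salary_plus_3
3   Max    DEN     107       7     13            110
2  Hana    BOS     108       1     43            111
Finally, sum of column 'salary_plus_3' = 221.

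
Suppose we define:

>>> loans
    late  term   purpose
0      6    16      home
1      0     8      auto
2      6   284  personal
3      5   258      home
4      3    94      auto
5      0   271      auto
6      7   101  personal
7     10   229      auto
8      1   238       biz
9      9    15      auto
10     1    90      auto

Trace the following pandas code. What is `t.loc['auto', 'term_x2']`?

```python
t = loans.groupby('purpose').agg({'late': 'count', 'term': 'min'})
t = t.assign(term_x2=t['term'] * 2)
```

16

group by purpose: count(late), min(term):
          late  term
purpose             
auto         6     8
biz          1   238
home         2    16
personal     2   101
add column term_x2 = t['term'] * 2:
          late  term  term_x2
purpose                      
auto         6     8       16
biz          1   238      476
home         2    16       32
personal     2   101      202
So loc['auto', 'term_x2'] = 16.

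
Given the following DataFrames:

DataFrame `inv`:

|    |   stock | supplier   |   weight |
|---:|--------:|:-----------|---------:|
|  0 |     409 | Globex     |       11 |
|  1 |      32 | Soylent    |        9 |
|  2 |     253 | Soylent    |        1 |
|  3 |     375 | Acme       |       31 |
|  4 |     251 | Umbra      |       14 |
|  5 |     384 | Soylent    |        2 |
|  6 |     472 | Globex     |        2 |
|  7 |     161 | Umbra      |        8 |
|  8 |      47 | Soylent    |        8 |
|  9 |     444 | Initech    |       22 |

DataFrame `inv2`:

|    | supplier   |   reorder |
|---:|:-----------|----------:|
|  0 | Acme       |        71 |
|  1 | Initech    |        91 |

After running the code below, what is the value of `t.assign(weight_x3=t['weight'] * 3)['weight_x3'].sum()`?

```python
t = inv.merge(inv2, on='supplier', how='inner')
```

merge on 'supplier' (how='inner') → 2 rows:
   stock supplier  weight  reorder
0    375     Acme      31       71
1    444  Initech      22       91
add column weight_x3 = t['weight'] * 3:
   stock supplier  weight  reorder  weight_x3
0    375     Acme      31       71         93
1    444  Initech      22       91         66
Finally, sum of column 'weight_x3' = 159.

159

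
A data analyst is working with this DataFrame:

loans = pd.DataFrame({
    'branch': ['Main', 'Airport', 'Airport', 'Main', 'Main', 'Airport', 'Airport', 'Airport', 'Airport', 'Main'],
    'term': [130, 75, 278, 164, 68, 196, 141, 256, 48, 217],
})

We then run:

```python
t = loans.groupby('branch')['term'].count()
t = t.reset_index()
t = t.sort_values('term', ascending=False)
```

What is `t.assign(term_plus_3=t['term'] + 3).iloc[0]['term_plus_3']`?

9

group by branch, count of term:
branch
Airport    6
Main       4
Name: term, dtype: int64
reset_index():
    branch  term
0  Airport     6
1     Main     4
sort by term descending:
    branch  term
0  Airport     6
1     Main     4
add column term_plus_3 = t['term'] + 3:
    branch  term  term_plus_3
0  Airport     6            9
1     Main     4            7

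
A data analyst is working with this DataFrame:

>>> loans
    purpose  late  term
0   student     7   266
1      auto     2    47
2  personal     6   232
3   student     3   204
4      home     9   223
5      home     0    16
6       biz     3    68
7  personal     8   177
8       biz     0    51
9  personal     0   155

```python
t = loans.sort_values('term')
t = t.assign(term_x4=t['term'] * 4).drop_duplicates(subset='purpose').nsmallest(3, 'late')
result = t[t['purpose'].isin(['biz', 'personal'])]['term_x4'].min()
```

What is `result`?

sort by term:
    purpose  late  term
5      home     0    16
1      auto     2    47
8       biz     0    51
6       biz     3    68
9  personal     0   155
7  personal     8   177
3   student     3   204
4      home     9   223
2  personal     6   232
0   student     7   266
add column term_x4 = t['term'] * 4:
    purpose  late  term  term_x4
5      home     0    16       64
1      auto     2    47      188
8       biz     0    51      204
6       biz     3    68      272
9  personal     0   155      620
7  personal     8   177      708
3   student     3   204      816
4      home     9   223      892
2  personal     6   232      928
0   student     7   266     1064
drop duplicate purpose (keep=first):
    purpose  late  term  term_x4
5      home     0    16       64
1      auto     2    47      188
8       biz     0    51      204
9  personal     0   155      620
3   student     3   204      816
take 3 rows with smallest late:
    purpose  late  term  term_x4
5      home     0    16       64
8       biz     0    51      204
9  personal     0   155      620
filter rows where purpose in ['biz', 'personal']:
    purpose  late  term  term_x4
8       biz     0    51      204
9  personal     0   155      620
Hence 204.

204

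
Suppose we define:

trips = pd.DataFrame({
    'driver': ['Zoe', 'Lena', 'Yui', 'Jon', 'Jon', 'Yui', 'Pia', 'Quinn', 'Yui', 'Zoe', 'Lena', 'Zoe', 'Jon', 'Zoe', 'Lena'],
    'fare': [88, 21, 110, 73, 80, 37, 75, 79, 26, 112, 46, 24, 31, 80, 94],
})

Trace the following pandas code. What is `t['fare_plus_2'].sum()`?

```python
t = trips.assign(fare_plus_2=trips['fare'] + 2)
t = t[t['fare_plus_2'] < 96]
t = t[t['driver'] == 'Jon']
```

190

add column fare_plus_2 = trips['fare'] + 2:
   driver  fare  fare_plus_2
0     Zoe    88           90
1    Lena    21           23
2     Yui   110          112
3     Jon    73           75
4     Jon    80           82
5     Yui    37           39
6     Pia    75           77
7   Quinn    79           81
8     Yui    26           28
9     Zoe   112          114
10   Lena    46           48
11    Zoe    24           26
12    Jon    31           33
13    Zoe    80           82
14   Lena    94           96
filter rows where fare_plus_2 < 96:
   driver  fare  fare_plus_2
0     Zoe    88           90
1    Lena    21           23
3     Jon    73           75
4     Jon    80           82
5     Yui    37           39
6     Pia    75           77
7   Quinn    79           81
8     Yui    26           28
10   Lena    46           48
11    Zoe    24           26
12    Jon    31           33
13    Zoe    80           82
filter rows where driver == 'Jon':
   driver  fare  fare_plus_2
3     Jon    73           75
4     Jon    80           82
12    Jon    31           33
Then the sum of column 'fare_plus_2': 190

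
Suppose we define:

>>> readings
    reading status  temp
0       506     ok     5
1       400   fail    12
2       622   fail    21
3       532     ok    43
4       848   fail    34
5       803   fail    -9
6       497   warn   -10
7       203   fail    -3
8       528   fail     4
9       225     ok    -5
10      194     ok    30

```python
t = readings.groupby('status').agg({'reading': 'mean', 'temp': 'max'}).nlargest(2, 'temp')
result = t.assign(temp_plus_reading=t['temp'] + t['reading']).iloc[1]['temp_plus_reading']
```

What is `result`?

601.333333333

group by status: mean(reading), max(temp):
           reading  temp
status                  
fail    567.333333    34
ok      364.250000    43
warn    497.000000   -10
take 2 rows with largest temp:
           reading  temp
status                  
ok      364.250000    43
fail    567.333333    34
add column temp_plus_reading = t['temp'] + t['reading']:
           reading  temp  temp_plus_reading
status                                     
ok      364.250000    43         407.250000
fail    567.333333    34         601.333333
The value at position 1, column 'temp_plus_reading' is 601.333333333.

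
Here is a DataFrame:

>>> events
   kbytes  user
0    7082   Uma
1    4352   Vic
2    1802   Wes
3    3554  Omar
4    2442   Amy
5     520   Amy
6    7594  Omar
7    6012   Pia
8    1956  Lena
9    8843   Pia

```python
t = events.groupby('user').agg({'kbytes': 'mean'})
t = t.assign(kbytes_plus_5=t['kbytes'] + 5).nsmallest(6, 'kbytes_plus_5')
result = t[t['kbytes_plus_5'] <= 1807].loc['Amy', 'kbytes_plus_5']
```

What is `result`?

1486.0

group by user, mean of kbytes:
      kbytes
user        
Amy   1481.0
Lena  1956.0
Omar  5574.0
Pia   7427.5
Uma   7082.0
Vic   4352.0
Wes   1802.0
add column kbytes_plus_5 = t['kbytes'] + 5:
      kbytes  kbytes_plus_5
user                       
Amy   1481.0         1486.0
Lena  1956.0         1961.0
Omar  5574.0         5579.0
Pia   7427.5         7432.5
Uma   7082.0         7087.0
Vic   4352.0         4357.0
Wes   1802.0         1807.0
take 6 rows with smallest kbytes_plus_5:
      kbytes  kbytes_plus_5
user                       
Amy   1481.0         1486.0
Wes   1802.0         1807.0
Lena  1956.0         1961.0
Vic   4352.0         4357.0
Omar  5574.0         5579.0
Uma   7082.0         7087.0
filter rows where kbytes_plus_5 <= 1807:
      kbytes  kbytes_plus_5
user                       
Amy   1481.0         1486.0
Wes   1802.0         1807.0
The value at row 'Amy', column 'kbytes_plus_5' is 1486.0.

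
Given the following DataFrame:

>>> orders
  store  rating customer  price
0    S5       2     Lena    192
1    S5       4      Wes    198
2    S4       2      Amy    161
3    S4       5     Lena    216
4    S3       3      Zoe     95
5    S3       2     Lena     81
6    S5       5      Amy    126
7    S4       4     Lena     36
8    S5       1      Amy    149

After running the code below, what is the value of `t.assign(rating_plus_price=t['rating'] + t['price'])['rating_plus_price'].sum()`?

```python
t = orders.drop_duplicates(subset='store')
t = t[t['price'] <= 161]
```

261

drop duplicate store (keep=first):
  store  rating customer  price
0    S5       2     Lena    192
2    S4       2      Amy    161
4    S3       3      Zoe     95
filter rows where price <= 161:
  store  rating customer  price
2    S4       2      Amy    161
4    S3       3      Zoe     95
add column rating_plus_price = t['rating'] + t['price']:
  store  rating customer  price  rating_plus_price
2    S4       2      Amy    161                163
4    S3       3      Zoe     95                 98
So sum() = 261.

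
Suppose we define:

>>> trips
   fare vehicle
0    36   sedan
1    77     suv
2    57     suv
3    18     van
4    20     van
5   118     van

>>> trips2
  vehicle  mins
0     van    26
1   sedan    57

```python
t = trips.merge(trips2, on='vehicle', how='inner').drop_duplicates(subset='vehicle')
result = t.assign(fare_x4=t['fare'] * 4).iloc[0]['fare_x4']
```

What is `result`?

merge on 'vehicle' (how='inner') → 4 rows:
   fare vehicle  mins
0    36   sedan    57
1    18     van    26
2    20     van    26
3   118     van    26
drop duplicate vehicle (keep=first):
   fare vehicle  mins
0    36   sedan    57
1    18     van    26
add column fare_x4 = t['fare'] * 4:
   fare vehicle  mins  fare_x4
0    36   sedan    57      144
1    18     van    26       72
Hence 144.

144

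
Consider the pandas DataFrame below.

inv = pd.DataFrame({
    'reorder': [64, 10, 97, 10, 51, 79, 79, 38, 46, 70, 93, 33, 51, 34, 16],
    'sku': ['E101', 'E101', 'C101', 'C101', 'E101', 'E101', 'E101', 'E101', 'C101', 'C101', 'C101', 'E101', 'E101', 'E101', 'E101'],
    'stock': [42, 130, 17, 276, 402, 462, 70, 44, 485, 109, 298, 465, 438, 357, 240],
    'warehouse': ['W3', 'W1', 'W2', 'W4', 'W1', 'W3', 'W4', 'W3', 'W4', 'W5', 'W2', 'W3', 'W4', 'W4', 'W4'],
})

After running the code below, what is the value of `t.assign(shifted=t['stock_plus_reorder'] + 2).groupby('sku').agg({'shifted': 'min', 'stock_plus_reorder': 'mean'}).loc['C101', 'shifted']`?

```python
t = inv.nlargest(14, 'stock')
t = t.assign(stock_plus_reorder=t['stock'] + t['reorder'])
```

181

take 14 rows with largest stock:
    reorder   sku  stock warehouse
8        46  C101    485        W4
11       33  E101    465        W3
5        79  E101    462        W3
12       51  E101    438        W4
4        51  E101    402        W1
13       34  E101    357        W4
10       93  C101    298        W2
3        10  C101    276        W4
14       16  E101    240        W4
1        10  E101    130        W1
9        70  C101    109        W5
6        79  E101     70        W4
7        38  E101     44        W3
0        64  E101     42        W3
add column stock_plus_reorder = t['stock'] + t['reorder']:
    reorder   sku  stock warehouse  stock_plus_reorder
8        46  C101    485        W4                 531
11       33  E101    465        W3                 498
5        79  E101    462        W3                 541
12       51  E101    438        W4                 489
4        51  E101    402        W1                 453
13       34  E101    357        W4                 391
10       93  C101    298        W2                 391
3        10  C101    276        W4                 286
14       16  E101    240        W4                 256
1        10  E101    130        W1                 140
9        70  C101    109        W5                 179
6        79  E101     70        W4                 149
7        38  E101     44        W3                  82
0        64  E101     42        W3                 106
add column shifted = t['stock_plus_reorder'] + 2:
    reorder   sku  stock warehouse  stock_plus_reorder  shifted
8        46  C101    485        W4                 531      533
11       33  E101    465        W3                 498      500
5        79  E101    462        W3                 541      543
12       51  E101    438        W4                 489      491
4        51  E101    402        W1                 453      455
13       34  E101    357        W4                 391      393
10       93  C101    298        W2                 391      393
3        10  C101    276        W4                 286      288
14       16  E101    240        W4                 256      258
1        10  E101    130        W1                 140      142
9        70  C101    109        W5                 179      181
6        79  E101     70        W4                 149      151
7        38  E101     44        W3                  82       84
0        64  E101     42        W3                 106      108
group by sku: min(shifted), mean(stock_plus_reorder):
      shifted  stock_plus_reorder
sku                              
C101      181              346.75
E101       84              310.50
Finally, value at row 'C101', column 'shifted' = 181.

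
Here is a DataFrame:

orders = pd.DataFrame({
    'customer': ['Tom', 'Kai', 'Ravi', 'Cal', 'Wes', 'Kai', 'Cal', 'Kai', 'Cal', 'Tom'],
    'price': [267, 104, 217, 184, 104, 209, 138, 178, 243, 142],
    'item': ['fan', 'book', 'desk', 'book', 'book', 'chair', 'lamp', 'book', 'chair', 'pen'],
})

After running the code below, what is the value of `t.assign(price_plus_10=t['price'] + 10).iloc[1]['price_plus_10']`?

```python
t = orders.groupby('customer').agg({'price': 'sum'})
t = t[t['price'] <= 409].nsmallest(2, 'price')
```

group by customer, sum of price:
          price
customer       
Cal         565
Kai         491
Ravi        217
Tom         409
Wes         104
filter rows where price <= 409:
          price
customer       
Ravi        217
Tom         409
Wes         104
take 2 rows with smallest price:
          price
customer       
Wes         104
Ravi        217
add column price_plus_10 = t['price'] + 10:
          price  price_plus_10
customer                      
Wes         104            114
Ravi        217            227
Taking the value at position 1, column 'price_plus_10' gives 227.

227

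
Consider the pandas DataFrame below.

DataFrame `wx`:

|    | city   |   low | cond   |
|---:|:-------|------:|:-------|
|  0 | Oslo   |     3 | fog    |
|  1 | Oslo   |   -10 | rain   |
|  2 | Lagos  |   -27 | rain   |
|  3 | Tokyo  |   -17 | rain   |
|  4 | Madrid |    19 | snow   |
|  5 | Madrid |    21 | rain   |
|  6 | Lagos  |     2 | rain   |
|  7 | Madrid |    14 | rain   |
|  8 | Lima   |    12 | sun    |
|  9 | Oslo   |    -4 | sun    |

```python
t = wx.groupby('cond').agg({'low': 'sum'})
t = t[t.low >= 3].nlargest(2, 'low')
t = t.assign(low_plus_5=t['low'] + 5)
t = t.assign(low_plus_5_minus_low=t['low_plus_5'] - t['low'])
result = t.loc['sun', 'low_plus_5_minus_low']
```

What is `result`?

group by cond, sum of low:
      low
cond     
fog     3
rain  -17
snow   19
sun     8
filter rows where low >= 3:
      low
cond     
fog     3
snow   19
sun     8
take 2 rows with largest low:
      low
cond     
snow   19
sun     8
add column low_plus_5 = t['low'] + 5:
      low  low_plus_5
cond                 
snow   19          24
sun     8          13
add column low_plus_5_minus_low = t['low_plus_5'] - t['low']:
      low  low_plus_5  low_plus_5_minus_low
cond                                       
snow   19          24                     5
sun     8          13                     5
Taking the value at row 'sun', column 'low_plus_5_minus_low' gives 5.

5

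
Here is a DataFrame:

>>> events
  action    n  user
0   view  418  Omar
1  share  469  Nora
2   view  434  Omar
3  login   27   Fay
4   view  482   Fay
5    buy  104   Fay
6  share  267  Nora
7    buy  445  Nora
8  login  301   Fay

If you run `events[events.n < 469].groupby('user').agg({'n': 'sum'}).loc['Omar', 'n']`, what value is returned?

filter rows where n < 469:
  action    n  user
0   view  418  Omar
2   view  434  Omar
3  login   27   Fay
5    buy  104   Fay
6  share  267  Nora
7    buy  445  Nora
8  login  301   Fay
group by user, sum of n:
        n
user     
Fay   432
Nora  712
Omar  852

852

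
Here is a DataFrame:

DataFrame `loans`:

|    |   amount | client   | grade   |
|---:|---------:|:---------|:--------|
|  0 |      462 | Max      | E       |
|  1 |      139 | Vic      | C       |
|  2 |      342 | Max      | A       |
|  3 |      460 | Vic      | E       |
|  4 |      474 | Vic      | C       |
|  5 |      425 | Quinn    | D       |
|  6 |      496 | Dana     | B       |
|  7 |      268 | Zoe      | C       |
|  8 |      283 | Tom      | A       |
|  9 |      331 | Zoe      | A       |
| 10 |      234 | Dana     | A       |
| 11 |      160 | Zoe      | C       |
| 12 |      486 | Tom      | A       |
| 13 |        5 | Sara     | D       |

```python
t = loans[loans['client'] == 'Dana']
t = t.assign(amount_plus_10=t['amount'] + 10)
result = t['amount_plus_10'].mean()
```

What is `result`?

375.0

filter rows where client == 'Dana':
    amount client grade
6      496   Dana     B
10     234   Dana     A
add column amount_plus_10 = t['amount'] + 10:
    amount client grade  amount_plus_10
6      496   Dana     B             506
10     234   Dana     A             244
The mean of column 'amount_plus_10' is 375.0.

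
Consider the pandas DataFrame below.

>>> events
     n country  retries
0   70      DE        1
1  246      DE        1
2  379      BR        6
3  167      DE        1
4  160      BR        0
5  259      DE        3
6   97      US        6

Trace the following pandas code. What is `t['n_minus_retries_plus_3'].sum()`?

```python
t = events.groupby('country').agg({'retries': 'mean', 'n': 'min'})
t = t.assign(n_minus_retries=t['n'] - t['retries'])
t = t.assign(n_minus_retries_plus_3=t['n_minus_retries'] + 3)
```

325.5

group by country: mean(retries), min(n):
         retries    n
country              
BR           3.0  160
DE           1.5   70
US           6.0   97
add column n_minus_retries = t['n'] - t['retries']:
         retries    n  n_minus_retries
country                               
BR           3.0  160            157.0
DE           1.5   70             68.5
US           6.0   97             91.0
add column n_minus_retries_plus_3 = t['n_minus_retries'] + 3:
         retries    n  n_minus_retries  n_minus_retries_plus_3
country                                                       
BR           3.0  160            157.0                   160.0
DE           1.5   70             68.5                    71.5
US           6.0   97             91.0                    94.0
Reading off the sum of column 'n_minus_retries_plus_3', we get 325.5.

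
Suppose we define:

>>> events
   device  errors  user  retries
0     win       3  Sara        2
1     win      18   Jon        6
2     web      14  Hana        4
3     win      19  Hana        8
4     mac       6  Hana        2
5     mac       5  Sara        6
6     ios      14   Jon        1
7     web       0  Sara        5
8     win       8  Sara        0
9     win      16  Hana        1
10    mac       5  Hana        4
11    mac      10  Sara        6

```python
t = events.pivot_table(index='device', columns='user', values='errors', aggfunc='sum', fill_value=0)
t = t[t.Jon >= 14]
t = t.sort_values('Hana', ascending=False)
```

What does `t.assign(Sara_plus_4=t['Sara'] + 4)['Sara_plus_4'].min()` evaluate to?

pivot: rows=device, cols=user, sum(errors):
user    Hana  Jon  Sara
device                 
ios        0   14     0
mac       11    0    15
web       14    0     0
win       35   18    11
filter rows where Jon >= 14:
user    Hana  Jon  Sara
device                 
ios        0   14     0
win       35   18    11
sort by Hana descending:
user    Hana  Jon  Sara
device                 
win       35   18    11
ios        0   14     0
add column Sara_plus_4 = t['Sara'] + 4:
user    Hana  Jon  Sara  Sara_plus_4
device                              
win       35   18    11           15
ios        0   14     0            4
min of column 'Sara_plus_4' → 4

4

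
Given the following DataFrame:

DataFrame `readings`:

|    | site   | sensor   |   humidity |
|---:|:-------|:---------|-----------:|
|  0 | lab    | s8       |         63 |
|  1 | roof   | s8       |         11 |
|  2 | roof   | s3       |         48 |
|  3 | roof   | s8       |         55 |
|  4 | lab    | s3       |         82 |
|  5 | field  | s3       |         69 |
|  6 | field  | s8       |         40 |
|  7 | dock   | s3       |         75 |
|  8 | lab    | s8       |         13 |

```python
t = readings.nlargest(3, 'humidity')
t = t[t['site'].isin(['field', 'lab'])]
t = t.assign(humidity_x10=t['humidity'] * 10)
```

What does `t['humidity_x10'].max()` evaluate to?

820

take 3 rows with largest humidity:
    site sensor  humidity
4    lab     s3        82
7   dock     s3        75
5  field     s3        69
filter rows where site in ['field', 'lab']:
    site sensor  humidity
4    lab     s3        82
5  field     s3        69
add column humidity_x10 = t['humidity'] * 10:
    site sensor  humidity  humidity_x10
4    lab     s3        82           820
5  field     s3        69           690
Taking the max of column 'humidity_x10' gives 820.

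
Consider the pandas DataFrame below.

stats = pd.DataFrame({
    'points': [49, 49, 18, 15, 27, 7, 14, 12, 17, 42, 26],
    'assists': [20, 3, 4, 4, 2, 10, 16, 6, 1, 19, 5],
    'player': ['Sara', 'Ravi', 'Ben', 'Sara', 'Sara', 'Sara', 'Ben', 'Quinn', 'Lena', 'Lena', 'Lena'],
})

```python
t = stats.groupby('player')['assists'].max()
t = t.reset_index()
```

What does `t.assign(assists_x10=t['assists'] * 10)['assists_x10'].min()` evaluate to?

30

group by player, max of assists:
player
Ben      16
Lena     19
Quinn     6
Ravi      3
Sara     20
Name: assists, dtype: int64
reset_index():
  player  assists
0    Ben       16
1   Lena       19
2  Quinn        6
3   Ravi        3
4   Sara       20
add column assists_x10 = t['assists'] * 10:
  player  assists  assists_x10
0    Ben       16          160
1   Lena       19          190
2  Quinn        6           60
3   Ravi        3           30
4   Sara       20          200
min of column 'assists_x10' → 30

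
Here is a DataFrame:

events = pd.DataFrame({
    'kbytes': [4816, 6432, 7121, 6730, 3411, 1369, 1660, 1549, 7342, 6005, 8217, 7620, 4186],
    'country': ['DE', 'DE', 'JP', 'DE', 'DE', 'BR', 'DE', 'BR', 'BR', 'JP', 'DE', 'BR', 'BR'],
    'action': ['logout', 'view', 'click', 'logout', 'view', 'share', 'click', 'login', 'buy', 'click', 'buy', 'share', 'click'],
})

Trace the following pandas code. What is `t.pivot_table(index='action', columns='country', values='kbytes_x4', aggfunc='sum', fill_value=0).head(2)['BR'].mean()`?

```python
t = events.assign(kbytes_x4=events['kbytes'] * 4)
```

23056.0

add column kbytes_x4 = events['kbytes'] * 4:
    kbytes country  action  kbytes_x4
0     4816      DE  logout      19264
1     6432      DE    view      25728
2     7121      JP   click      28484
3     6730      DE  logout      26920
4     3411      DE    view      13644
5     1369      BR   share       5476
6     1660      DE   click       6640
7     1549      BR   login       6196
8     7342      BR     buy      29368
9     6005      JP   click      24020
10    8217      DE     buy      32868
11    7620      BR   share      30480
12    4186      BR   click      16744
pivot: rows=action, cols=country, sum(kbytes_x4):
country     BR     DE     JP
action                      
buy      29368  32868      0
click    16744   6640  52504
login     6196      0      0
logout       0  46184      0
share    35956      0      0
view         0  39372      0
take first 2 rows:
country     BR     DE     JP
action                      
buy      29368  32868      0
click    16744   6640  52504
Hence 23056.0.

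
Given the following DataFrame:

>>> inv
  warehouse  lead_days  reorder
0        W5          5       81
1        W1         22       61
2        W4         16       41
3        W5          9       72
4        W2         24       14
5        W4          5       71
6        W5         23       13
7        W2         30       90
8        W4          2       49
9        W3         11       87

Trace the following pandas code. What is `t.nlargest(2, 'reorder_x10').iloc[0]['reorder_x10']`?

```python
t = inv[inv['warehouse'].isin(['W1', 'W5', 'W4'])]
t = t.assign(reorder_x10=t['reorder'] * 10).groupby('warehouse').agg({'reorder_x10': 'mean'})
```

filter rows where warehouse in ['W1', 'W5', 'W4']:
  warehouse  lead_days  reorder
0        W5          5       81
1        W1         22       61
2        W4         16       41
3        W5          9       72
5        W4          5       71
6        W5         23       13
8        W4          2       49
add column reorder_x10 = t['reorder'] * 10:
  warehouse  lead_days  reorder  reorder_x10
0        W5          5       81          810
1        W1         22       61          610
2        W4         16       41          410
3        W5          9       72          720
5        W4          5       71          710
6        W5         23       13          130
8        W4          2       49          490
group by warehouse, mean of reorder_x10:
           reorder_x10
warehouse             
W1          610.000000
W4          536.666667
W5          553.333333
take 2 rows with largest reorder_x10:
           reorder_x10
warehouse             
W1          610.000000
W5          553.333333
Taking the value at position 0, column 'reorder_x10' gives 610.0.

610.0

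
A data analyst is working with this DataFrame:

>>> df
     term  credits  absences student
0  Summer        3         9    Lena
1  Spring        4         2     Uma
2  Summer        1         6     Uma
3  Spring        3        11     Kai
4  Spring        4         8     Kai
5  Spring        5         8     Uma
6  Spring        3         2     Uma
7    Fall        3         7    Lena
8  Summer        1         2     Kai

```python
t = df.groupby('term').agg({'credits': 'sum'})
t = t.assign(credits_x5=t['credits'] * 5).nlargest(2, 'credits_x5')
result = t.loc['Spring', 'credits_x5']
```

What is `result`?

95

group by term, sum of credits:
        credits
term           
Fall          3
Spring       19
Summer        5
add column credits_x5 = t['credits'] * 5:
        credits  credits_x5
term                       
Fall          3          15
Spring       19          95
Summer        5          25
take 2 rows with largest credits_x5:
        credits  credits_x5
term                       
Spring       19          95
Summer        5          25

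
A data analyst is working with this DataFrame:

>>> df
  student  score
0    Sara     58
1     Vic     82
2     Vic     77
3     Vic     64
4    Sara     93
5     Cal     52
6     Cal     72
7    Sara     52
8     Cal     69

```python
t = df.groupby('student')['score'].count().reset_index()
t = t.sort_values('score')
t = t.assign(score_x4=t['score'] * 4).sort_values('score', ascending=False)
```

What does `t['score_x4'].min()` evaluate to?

group by student, count of score:
student
Cal     3
Sara    3
Vic     3
Name: score, dtype: int64
reset_index():
  student  score
0     Cal      3
1    Sara      3
2     Vic      3
sort by score:
  student  score
0     Cal      3
1    Sara      3
2     Vic      3
add column score_x4 = t['score'] * 4:
  student  score  score_x4
0     Cal      3        12
1    Sara      3        12
2     Vic      3        12
sort by score descending:
  student  score  score_x4
0     Cal      3        12
1    Sara      3        12
2     Vic      3        12
The min of column 'score_x4' is 12.

12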